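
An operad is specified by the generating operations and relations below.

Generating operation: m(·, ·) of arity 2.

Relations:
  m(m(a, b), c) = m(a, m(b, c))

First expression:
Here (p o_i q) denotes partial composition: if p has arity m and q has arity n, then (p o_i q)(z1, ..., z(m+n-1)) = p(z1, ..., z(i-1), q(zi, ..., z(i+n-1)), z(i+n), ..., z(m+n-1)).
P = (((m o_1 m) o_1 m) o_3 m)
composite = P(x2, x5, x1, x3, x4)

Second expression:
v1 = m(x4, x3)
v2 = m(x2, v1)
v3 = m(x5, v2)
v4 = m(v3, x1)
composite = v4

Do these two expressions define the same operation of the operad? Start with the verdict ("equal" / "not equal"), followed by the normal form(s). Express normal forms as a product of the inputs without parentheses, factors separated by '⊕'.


The first composite normalizes to x2 ⊕ x5 ⊕ x1 ⊕ x3 ⊕ x4
The second composite normalizes to x5 ⊕ x2 ⊕ x4 ⊕ x3 ⊕ x1
The normal forms differ: not equal.

not equal; first: x2 ⊕ x5 ⊕ x1 ⊕ x3 ⊕ x4; second: x5 ⊕ x2 ⊕ x4 ⊕ x3 ⊕ x1


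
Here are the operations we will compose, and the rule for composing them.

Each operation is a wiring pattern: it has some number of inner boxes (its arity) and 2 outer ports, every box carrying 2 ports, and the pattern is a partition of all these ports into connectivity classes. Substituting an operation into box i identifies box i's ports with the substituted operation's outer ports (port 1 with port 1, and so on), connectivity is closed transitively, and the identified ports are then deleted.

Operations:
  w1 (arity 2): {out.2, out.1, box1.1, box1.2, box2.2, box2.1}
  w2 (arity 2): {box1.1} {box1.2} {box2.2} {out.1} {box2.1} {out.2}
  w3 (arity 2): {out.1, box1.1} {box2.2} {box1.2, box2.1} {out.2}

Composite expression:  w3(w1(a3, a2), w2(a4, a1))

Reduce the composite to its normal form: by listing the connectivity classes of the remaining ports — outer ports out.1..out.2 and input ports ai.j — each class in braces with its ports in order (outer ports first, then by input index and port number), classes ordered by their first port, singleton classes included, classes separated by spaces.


Substituting into w3 glues patterns; closure does the rest.
composing w1 on (a3, a2), with out.j its own outer ports: {out.1, out.2, a2.1, a2.2, a3.1, a3.2}
composing w2 on (a4, a1), with out.j its own outer ports: {out.1} {out.2} {a1.1} {a1.2} {a4.1} {a4.2}
composing w3 on (a3, a2, a4, a1), with out.j its own outer ports: {out.1, a2.1, a2.2, a3.1, a3.2} {out.2} {a1.1} {a1.2} {a4.1} {a4.2}

{out.1, a2.1, a2.2, a3.1, a3.2} {out.2} {a1.1} {a1.2} {a4.1} {a4.2}


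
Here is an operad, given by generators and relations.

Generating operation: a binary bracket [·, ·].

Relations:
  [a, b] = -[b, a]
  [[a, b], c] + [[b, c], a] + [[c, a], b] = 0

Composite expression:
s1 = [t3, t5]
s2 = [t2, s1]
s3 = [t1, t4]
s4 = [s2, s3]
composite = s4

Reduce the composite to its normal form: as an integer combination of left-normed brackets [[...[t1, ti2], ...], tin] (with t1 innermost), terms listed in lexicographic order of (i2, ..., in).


-[[[[t1, t4], t2], t3], t5] + [[[[t1, t4], t2], t5], t3] + [[[[t1, t4], t3], t5], t2] - [[[[t1, t4], t5], t3], t2]

In the tensor algebra, words opening t1 carry the t1-anchored form.
Composite bracket: [[t2, [t3, t5]], [t1, t4]]
Full expansion: 16 signed words from ab - ba (2^4 = 16).
Words beginning with t1 determine it all:
  t1t4t2t3t5 (sign -1) contributes -[[[[t1, t4], t2], t3], t5]
  t1t4t2t5t3 (sign +1) contributes +[[[[t1, t4], t2], t5], t3]
  t1t4t3t5t2 (sign +1) contributes +[[[[t1, t4], t3], t5], t2]
  t1t4t5t3t2 (sign -1) contributes -[[[[t1, t4], t5], t3], t2]


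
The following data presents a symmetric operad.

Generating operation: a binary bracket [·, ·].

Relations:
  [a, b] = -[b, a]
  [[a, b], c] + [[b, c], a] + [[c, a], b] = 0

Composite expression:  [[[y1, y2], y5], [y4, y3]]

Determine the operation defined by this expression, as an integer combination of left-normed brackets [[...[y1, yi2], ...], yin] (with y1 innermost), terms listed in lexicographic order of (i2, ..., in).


-[[[[y1, y2], y5], y3], y4] + [[[[y1, y2], y5], y4], y3]

Skip Jacobi rewriting: expand, keep y1-initial words, read off terms.
Composite bracket: [[[y1, y2], y5], [y4, y3]]
Full expansion: 16 signed words from ab - ba (2^4 = 16).
Words beginning with y1 determine it all:
  from y1y2y5y3y4, sign -1: term -[[[[y1, y2], y5], y3], y4]
  from y1y2y5y4y3, sign +1: term +[[[[y1, y2], y5], y4], y3]


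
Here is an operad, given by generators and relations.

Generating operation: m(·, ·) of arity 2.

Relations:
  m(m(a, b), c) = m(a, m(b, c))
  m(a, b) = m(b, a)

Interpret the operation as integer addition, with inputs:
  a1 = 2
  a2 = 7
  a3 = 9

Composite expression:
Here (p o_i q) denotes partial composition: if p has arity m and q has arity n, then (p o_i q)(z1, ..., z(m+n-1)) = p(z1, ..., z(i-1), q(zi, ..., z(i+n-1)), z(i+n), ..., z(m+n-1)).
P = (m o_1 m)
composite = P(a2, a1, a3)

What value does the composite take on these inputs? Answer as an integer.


m(a2, a1) = 9
m(m(a2, a1), a3) = 18

18


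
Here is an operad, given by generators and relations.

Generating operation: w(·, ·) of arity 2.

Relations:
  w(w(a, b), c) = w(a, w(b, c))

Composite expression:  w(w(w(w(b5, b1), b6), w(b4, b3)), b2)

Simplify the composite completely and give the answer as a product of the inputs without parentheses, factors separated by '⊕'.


b5 ⊕ b1 ⊕ b6 ⊕ b4 ⊕ b3 ⊕ b2

Every regrouping of w is equal, so read the b-inputs in written order.
w(b5, b1) reduces to b5 ⊕ b1
w(w(b5, b1), b6) reduces to b5 ⊕ b1 ⊕ b6
w(b4, b3) reduces to b4 ⊕ b3
w(w(w(b5, b1), b6), w(b4, b3)) reduces to b5 ⊕ b1 ⊕ b6 ⊕ b4 ⊕ b3
w(w(w(w(b5, b1), b6), w(b4, b3)), b2) reduces to b5 ⊕ b1 ⊕ b6 ⊕ b4 ⊕ b3 ⊕ b2


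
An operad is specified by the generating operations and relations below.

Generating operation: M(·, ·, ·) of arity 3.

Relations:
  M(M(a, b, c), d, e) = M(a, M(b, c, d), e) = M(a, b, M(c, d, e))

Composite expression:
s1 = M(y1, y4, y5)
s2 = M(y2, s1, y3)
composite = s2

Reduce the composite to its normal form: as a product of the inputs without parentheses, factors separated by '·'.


y2 · y1 · y4 · y5 · y3


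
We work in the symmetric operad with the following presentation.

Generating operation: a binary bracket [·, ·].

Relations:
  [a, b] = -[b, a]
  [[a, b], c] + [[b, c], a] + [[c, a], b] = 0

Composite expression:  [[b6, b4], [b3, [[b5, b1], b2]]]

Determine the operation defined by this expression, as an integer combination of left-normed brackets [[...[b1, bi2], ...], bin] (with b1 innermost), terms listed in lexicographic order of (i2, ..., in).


Skip Jacobi rewriting: expand, keep b1-initial words, read off terms.
Composite bracket: [[b6, b4], [b3, [[b5, b1], b2]]]
Under [a, b] = ab - ba we get 32 signed associative words (2^5 = 32).
Only words starting with b1 matter:
  from b1b5b2b3b4b6, sign +1: term +[[[[[b1, b5], b2], b3], b4], b6]
  from b1b5b2b3b6b4, sign -1: term -[[[[[b1, b5], b2], b3], b6], b4]

[[[[[b1, b5], b2], b3], b4], b6] - [[[[[b1, b5], b2], b3], b6], b4]


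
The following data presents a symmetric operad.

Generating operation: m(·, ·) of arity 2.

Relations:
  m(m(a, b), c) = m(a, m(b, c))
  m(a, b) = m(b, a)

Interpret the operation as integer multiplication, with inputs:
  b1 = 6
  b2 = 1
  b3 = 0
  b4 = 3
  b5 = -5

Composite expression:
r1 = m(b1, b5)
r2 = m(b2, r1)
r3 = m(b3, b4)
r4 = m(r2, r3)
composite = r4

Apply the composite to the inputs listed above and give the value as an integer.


m(b1, b5) = -30
m(b2, m(b1, b5)) = -30
m(b3, b4) = 0
m(m(b2, m(b1, b5)), m(b3, b4)) = 0

0


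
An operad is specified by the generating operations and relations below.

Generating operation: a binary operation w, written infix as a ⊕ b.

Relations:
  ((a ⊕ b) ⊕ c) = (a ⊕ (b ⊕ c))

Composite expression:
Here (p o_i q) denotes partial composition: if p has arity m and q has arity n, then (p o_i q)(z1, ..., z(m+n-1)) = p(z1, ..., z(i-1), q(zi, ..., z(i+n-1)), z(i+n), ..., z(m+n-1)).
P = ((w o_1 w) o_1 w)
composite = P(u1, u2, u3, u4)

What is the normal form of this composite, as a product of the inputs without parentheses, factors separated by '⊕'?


u1 ⊕ u2 ⊕ u3 ⊕ u4

The w-tree's shape is irrelevant; the u-reading-order decides.
(u1 ⊕ u2) reduces to u1 ⊕ u2
((u1 ⊕ u2) ⊕ u3) reduces to u1 ⊕ u2 ⊕ u3
(((u1 ⊕ u2) ⊕ u3) ⊕ u4) reduces to u1 ⊕ u2 ⊕ u3 ⊕ u4


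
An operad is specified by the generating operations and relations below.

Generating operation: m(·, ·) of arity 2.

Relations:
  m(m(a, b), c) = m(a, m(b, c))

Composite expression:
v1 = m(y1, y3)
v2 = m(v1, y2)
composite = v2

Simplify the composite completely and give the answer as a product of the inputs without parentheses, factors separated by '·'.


y1 · y3 · y2

Key point: m is associative — brackets drop, the y-order remains.
m(y1, y3) unparenthesizes to y1 · y3
m(m(y1, y3), y2) unparenthesizes to y1 · y3 · y2


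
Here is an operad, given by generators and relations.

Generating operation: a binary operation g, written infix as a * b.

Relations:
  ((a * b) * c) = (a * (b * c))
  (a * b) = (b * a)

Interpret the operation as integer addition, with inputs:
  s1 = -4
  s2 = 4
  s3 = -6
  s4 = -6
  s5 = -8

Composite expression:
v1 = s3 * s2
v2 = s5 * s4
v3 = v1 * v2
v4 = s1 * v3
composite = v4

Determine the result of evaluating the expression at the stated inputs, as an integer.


-20

(s3 * s2) = -2
(s5 * s4) = -14
((s3 * s2) * (s5 * s4)) = -16
(s1 * ((s3 * s2) * (s5 * s4))) = -20


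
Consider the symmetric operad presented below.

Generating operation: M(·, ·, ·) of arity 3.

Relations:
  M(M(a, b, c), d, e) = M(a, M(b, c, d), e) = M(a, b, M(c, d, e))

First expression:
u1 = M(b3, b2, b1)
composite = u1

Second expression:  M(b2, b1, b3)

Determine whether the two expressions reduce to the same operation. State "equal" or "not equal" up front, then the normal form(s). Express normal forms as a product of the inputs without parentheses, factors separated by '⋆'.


not equal; the first gives b3 ⋆ b2 ⋆ b1 and the second b2 ⋆ b1 ⋆ b3

Normal form of the first expression: b3 ⋆ b2 ⋆ b1
Normal form of the second expression: b2 ⋆ b1 ⋆ b3
No match — not equal.


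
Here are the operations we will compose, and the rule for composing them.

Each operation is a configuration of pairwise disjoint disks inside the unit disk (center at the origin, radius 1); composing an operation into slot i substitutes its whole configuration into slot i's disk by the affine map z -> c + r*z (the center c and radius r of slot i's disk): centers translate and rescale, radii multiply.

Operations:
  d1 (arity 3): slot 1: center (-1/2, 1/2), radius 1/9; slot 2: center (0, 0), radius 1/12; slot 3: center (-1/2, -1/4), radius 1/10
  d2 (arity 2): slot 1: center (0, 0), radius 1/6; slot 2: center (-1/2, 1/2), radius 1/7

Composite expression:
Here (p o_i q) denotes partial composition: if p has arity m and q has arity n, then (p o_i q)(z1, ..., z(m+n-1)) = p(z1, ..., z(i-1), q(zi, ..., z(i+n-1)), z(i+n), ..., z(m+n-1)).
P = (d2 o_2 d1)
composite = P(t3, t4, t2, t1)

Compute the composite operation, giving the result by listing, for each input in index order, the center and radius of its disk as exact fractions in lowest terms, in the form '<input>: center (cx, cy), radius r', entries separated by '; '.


t1: center (-4/7, 13/28), radius 1/70; t2: center (-1/2, 1/2), radius 1/84; t3: center (0, 0), radius 1/6; t4: center (-4/7, 4/7), radius 1/63


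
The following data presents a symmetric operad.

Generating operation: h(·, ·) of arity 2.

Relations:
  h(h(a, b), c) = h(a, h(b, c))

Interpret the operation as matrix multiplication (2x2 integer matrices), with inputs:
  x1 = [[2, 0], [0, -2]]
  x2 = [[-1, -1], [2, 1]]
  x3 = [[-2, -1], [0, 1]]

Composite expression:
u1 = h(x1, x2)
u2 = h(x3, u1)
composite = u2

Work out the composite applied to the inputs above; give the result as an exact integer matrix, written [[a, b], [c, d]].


[[8, 6], [-4, -2]]

h(x1, x2) = [[-2, -2], [-4, -2]]
h(x3, h(x1, x2)) = [[8, 6], [-4, -2]]


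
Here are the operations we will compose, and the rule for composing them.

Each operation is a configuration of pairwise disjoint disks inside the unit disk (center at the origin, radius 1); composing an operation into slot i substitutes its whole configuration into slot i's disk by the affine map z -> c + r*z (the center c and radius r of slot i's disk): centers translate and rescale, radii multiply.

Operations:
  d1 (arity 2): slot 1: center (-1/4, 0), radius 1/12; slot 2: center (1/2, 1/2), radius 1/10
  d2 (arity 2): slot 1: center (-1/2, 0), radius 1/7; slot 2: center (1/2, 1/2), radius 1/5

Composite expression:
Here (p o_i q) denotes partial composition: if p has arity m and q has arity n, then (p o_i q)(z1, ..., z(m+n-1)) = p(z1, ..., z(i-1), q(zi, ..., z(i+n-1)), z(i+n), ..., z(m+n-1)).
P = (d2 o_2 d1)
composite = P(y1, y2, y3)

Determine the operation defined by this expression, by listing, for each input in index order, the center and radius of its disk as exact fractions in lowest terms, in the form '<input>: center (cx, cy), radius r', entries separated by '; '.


y1: center (-1/2, 0), radius 1/7; y2: center (9/20, 1/2), radius 1/60; y3: center (3/5, 3/5), radius 1/50

Follow each y-input down from d2: c' goes to c + r*c', radius to r*r'.
input y1: composing its 1 substitution step yields center (-1/2, 0), radius 1/7
input y2: composing its 2 substitution steps yields center (9/20, 1/2), radius 1/60
input y3: composing its 2 substitution steps yields center (3/5, 3/5), radius 1/50


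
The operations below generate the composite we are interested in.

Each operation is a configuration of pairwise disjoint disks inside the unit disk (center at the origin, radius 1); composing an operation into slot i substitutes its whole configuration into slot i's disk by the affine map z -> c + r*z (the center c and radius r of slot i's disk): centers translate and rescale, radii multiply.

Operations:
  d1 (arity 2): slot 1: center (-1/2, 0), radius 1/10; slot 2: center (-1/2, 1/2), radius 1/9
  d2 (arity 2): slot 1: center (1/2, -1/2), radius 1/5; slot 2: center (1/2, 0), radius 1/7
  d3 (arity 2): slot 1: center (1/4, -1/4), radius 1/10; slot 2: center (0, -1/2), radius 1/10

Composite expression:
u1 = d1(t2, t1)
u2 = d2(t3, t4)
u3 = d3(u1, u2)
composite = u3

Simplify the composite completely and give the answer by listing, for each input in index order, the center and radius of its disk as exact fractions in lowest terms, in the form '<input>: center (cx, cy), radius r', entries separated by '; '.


t1: center (1/5, -1/5), radius 1/90; t2: center (1/5, -1/4), radius 1/100; t3: center (1/20, -11/20), radius 1/50; t4: center (1/20, -1/2), radius 1/70

Only the slot chain above each t matters under d3; compose those maps.
for t2, the 2-step affine chain lands on center (1/5, -1/4), radius 1/100
for t1, the 2-step affine chain lands on center (1/5, -1/5), radius 1/90
for t3, the 2-step affine chain lands on center (1/20, -11/20), radius 1/50
for t4, the 2-step affine chain lands on center (1/20, -1/2), radius 1/70


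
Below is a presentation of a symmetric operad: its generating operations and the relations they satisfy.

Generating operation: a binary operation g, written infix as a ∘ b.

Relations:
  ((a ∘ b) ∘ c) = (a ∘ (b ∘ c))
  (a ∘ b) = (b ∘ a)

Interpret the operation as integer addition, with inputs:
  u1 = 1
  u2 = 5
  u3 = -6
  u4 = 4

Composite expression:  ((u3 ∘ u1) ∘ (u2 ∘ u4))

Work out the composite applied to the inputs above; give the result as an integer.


(u3 ∘ u1) = -5
(u2 ∘ u4) = 9
((u3 ∘ u1) ∘ (u2 ∘ u4)) = 4

4


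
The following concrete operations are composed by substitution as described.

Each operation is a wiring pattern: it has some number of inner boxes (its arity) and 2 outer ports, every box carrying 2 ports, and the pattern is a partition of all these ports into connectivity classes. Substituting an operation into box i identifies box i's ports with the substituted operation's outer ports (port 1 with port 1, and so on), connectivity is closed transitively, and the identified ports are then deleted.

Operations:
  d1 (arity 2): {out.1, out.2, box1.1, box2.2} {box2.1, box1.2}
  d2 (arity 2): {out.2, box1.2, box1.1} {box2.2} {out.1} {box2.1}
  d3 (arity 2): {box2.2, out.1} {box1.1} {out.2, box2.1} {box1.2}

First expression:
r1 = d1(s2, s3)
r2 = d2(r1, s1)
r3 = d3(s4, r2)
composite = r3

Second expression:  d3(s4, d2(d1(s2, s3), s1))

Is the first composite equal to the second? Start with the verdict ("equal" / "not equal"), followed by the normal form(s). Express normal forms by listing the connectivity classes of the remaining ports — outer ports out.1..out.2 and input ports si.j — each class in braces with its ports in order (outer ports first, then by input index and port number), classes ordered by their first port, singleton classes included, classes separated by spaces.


equal; the common form is {out.1, s2.1, s3.2} {out.2} {s1.1} {s1.2} {s2.2, s3.1} {s4.1} {s4.2}

In normal form, the first expression is {out.1, s2.1, s3.2} {out.2} {s1.1} {s1.2} {s2.2, s3.1} {s4.1} {s4.2}
In normal form, the second expression is {out.1, s2.1, s3.2} {out.2} {s1.1} {s1.2} {s2.2, s3.1} {s4.1} {s4.2}
The normal forms match — equal.


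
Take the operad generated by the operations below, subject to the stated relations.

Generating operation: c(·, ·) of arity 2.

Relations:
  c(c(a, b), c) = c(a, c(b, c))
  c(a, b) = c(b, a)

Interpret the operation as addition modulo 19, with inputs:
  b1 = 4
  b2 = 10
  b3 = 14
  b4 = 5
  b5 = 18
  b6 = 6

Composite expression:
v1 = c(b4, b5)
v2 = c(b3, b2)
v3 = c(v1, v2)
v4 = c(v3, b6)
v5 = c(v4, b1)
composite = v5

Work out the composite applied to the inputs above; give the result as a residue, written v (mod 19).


0 (mod 19)

c(b4, b5) = 4
c(b3, b2) = 5
c(c(b4, b5), c(b3, b2)) = 9
c(c(c(b4, b5), c(b3, b2)), b6) = 15
c(c(c(c(b4, b5), c(b3, b2)), b6), b1) = 0


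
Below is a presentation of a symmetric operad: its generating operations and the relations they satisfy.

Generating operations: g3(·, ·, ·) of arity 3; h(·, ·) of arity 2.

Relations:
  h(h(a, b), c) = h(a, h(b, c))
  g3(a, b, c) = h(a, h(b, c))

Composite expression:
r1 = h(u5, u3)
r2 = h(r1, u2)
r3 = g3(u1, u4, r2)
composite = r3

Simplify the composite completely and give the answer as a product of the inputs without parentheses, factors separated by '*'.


u1 * u4 * u5 * u3 * u2


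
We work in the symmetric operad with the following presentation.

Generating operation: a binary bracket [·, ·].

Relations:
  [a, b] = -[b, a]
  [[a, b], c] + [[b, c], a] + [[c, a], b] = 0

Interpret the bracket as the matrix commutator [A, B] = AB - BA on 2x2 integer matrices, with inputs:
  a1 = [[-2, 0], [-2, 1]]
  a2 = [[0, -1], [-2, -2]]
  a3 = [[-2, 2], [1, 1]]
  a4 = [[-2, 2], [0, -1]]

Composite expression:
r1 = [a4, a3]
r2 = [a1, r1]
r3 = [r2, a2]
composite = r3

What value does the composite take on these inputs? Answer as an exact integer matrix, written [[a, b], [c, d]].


[[19, 8], [22, -19]]

[a4, a3] = [[2, 4], [1, -2]]
[a1, [a4, a3]] = [[8, -12], [-5, -8]]
[[a1, [a4, a3]], a2] = [[19, 8], [22, -19]]


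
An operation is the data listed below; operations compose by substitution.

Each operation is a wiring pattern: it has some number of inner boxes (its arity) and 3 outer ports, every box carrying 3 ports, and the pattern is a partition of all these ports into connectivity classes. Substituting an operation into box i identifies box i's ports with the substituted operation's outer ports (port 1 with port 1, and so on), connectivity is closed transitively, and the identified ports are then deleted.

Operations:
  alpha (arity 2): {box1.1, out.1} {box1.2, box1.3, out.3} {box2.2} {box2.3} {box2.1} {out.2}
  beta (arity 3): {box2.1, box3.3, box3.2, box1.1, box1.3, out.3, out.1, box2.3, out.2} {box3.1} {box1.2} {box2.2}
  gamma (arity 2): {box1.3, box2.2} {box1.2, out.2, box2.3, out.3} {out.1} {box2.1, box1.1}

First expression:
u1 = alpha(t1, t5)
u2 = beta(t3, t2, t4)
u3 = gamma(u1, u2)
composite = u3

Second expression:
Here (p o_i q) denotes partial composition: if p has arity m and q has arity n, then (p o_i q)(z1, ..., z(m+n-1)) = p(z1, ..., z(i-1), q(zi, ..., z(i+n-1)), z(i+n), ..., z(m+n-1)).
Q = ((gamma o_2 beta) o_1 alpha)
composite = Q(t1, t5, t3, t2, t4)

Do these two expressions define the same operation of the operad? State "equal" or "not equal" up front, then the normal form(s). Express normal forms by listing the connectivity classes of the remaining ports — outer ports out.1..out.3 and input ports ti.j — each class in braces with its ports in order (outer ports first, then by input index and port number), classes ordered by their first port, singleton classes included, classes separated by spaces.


equal; both compose to {out.1} {out.2, out.3, t1.1, t1.2, t1.3, t2.1, t2.3, t3.1, t3.3, t4.2, t4.3} {t2.2} {t3.2} {t4.1} {t5.1} {t5.2} {t5.3}


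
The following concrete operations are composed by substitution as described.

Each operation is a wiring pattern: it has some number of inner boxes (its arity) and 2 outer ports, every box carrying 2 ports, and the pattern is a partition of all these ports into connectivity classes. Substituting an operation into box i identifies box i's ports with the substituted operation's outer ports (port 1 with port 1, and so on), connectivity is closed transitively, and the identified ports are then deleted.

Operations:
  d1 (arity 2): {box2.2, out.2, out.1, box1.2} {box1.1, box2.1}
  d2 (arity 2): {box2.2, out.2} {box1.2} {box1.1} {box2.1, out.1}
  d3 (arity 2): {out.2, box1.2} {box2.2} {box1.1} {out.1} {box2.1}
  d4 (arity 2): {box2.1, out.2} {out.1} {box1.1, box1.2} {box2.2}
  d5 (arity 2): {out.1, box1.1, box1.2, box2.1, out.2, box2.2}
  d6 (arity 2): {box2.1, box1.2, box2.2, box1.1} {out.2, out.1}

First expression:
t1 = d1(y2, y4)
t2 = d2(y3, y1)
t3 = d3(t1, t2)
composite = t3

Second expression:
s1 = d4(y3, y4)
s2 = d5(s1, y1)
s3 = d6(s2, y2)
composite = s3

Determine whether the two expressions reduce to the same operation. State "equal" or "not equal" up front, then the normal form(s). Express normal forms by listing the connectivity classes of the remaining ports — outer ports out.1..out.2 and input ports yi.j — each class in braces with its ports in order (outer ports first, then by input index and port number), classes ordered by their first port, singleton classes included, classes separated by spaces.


not equal; first: {out.1} {out.2, y2.2, y4.2} {y1.1} {y1.2} {y2.1, y4.1} {y3.1} {y3.2}; second: {out.1, out.2} {y1.1, y1.2, y2.1, y2.2, y4.1} {y3.1, y3.2} {y4.2}

Normal form of the first expression: {out.1} {out.2, y2.2, y4.2} {y1.1} {y1.2} {y2.1, y4.1} {y3.1} {y3.2}
Normal form of the second expression: {out.1, out.2} {y1.1, y1.2, y2.1, y2.2, y4.1} {y3.1, y3.2} {y4.2}
The forms do not match — not equal.


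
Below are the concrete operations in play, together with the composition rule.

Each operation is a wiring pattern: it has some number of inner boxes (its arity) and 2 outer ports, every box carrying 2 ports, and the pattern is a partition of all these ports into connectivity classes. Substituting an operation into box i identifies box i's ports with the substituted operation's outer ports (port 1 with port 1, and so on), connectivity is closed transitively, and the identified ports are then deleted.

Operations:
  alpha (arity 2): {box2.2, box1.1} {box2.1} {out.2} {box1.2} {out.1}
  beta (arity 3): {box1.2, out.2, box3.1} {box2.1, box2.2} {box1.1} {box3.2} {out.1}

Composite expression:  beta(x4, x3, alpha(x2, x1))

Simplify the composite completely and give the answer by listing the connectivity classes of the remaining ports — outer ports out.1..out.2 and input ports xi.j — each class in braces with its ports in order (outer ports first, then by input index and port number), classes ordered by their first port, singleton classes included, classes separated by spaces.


{out.1} {out.2, x4.2} {x1.1} {x1.2, x2.1} {x2.2} {x3.1, x3.2} {x4.1}

Treat the ports identified at beta as solder joints: merge, then drop.
composing alpha on (x2, x1), with out.j its own outer ports: {out.1} {out.2} {x1.1} {x1.2, x2.1} {x2.2}
composing beta on (x4, x3, x2, x1), with out.j its own outer ports: {out.1} {out.2, x4.2} {x1.1} {x1.2, x2.1} {x2.2} {x3.1, x3.2} {x4.1}


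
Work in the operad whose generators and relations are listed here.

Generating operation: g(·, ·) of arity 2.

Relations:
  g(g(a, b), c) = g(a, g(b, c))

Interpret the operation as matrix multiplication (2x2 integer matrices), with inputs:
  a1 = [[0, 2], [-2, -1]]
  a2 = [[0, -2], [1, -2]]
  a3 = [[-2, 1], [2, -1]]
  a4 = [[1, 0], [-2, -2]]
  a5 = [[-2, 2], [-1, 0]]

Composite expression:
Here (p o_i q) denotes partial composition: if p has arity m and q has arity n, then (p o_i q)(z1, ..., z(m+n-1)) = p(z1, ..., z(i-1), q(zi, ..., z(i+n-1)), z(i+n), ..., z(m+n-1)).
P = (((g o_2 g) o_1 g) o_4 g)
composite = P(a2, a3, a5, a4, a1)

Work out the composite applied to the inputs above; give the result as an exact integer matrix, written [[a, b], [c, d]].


[[-32, 28], [-48, 42]]

g(a2, a3) = [[-4, 2], [-6, 3]]
g(a4, a1) = [[0, 2], [4, -2]]
g(a5, g(a4, a1)) = [[8, -8], [0, -2]]
g(g(a2, a3), g(a5, g(a4, a1))) = [[-32, 28], [-48, 42]]


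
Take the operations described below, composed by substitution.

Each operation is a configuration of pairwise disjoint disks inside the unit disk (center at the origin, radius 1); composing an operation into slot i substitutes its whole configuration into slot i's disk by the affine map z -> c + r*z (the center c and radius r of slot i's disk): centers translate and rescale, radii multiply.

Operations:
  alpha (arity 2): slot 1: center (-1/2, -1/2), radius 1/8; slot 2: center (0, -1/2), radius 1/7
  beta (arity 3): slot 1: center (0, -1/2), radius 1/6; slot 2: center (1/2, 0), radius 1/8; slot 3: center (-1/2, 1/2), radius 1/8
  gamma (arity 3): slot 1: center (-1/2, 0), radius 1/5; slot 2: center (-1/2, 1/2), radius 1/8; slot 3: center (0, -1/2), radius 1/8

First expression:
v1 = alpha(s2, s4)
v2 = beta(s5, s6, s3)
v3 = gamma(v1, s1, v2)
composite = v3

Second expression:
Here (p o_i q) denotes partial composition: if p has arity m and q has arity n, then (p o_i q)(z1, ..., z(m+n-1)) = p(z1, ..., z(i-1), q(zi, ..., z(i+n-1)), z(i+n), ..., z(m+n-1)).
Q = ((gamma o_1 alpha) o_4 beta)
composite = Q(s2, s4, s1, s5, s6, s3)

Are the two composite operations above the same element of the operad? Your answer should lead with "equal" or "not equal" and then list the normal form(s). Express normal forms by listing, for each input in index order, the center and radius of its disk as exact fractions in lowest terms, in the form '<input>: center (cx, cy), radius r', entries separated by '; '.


equal; both compose to s1: center (-1/2, 1/2), radius 1/8; s2: center (-3/5, -1/10), radius 1/40; s3: center (-1/16, -7/16), radius 1/64; s4: center (-1/2, -1/10), radius 1/35; s5: center (0, -9/16), radius 1/48; s6: center (1/16, -1/2), radius 1/64


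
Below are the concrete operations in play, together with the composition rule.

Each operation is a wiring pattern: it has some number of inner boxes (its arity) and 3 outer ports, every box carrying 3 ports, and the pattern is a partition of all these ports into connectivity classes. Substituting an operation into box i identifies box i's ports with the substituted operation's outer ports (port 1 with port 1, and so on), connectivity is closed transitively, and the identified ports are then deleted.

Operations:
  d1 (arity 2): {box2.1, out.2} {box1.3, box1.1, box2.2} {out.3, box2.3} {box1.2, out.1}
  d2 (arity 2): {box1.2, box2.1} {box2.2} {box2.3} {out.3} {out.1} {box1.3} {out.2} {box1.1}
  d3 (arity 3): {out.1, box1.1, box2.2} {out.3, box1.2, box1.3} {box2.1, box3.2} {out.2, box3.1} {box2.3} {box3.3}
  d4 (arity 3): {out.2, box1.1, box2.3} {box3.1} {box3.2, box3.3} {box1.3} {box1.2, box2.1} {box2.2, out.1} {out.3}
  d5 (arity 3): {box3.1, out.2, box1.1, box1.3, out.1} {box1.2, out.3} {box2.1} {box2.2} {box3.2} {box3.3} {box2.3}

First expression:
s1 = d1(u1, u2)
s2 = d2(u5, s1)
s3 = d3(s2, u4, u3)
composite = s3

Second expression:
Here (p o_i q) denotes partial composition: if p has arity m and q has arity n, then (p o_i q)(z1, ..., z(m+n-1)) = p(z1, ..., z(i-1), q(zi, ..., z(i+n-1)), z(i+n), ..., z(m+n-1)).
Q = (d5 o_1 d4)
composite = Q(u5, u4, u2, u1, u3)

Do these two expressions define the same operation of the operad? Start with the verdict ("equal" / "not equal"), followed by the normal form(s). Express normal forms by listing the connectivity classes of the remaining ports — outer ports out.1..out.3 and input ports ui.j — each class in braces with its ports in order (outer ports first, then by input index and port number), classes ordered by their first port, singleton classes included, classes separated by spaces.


not equal; first: {out.1, u4.2} {out.2, u3.1} {out.3} {u1.1, u1.3, u2.2} {u1.2, u5.2} {u2.1} {u2.3} {u3.2, u4.1} {u3.3} {u4.3} {u5.1} {u5.3}; second: {out.1, out.2, u3.1, u4.2} {out.3, u4.3, u5.1} {u1.1} {u1.2} {u1.3} {u2.1} {u2.2, u2.3} {u3.2} {u3.3} {u4.1, u5.2} {u5.3}

Normal form of the first expression: {out.1, u4.2} {out.2, u3.1} {out.3} {u1.1, u1.3, u2.2} {u1.2, u5.2} {u2.1} {u2.3} {u3.2, u4.1} {u3.3} {u4.3} {u5.1} {u5.3}
Normal form of the second expression: {out.1, out.2, u3.1, u4.2} {out.3, u4.3, u5.1} {u1.1} {u1.2} {u1.3} {u2.1} {u2.2, u2.3} {u3.2} {u3.3} {u4.1, u5.2} {u5.3}
Distinct normal forms: not equal.


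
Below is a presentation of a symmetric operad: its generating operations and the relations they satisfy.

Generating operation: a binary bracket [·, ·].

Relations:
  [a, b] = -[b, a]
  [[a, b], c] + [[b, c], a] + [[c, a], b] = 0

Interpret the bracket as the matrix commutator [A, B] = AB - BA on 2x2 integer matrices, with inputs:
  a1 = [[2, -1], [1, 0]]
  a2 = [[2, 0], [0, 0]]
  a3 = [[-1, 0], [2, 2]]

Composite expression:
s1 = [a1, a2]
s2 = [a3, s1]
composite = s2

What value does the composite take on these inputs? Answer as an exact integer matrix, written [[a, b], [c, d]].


[[-4, -6], [6, 4]]

[a1, a2] = [[0, 2], [2, 0]]
[a3, [a1, a2]] = [[-4, -6], [6, 4]]


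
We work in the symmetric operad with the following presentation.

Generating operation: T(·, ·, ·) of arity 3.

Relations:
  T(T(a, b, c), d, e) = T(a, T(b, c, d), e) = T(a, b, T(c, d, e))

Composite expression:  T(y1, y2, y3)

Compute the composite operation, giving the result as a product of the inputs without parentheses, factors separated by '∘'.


Every regrouping of T is equal, so read the y-inputs in written order.
T(y1, y2, y3) collapses to y1 ∘ y2 ∘ y3

y1 ∘ y2 ∘ y3


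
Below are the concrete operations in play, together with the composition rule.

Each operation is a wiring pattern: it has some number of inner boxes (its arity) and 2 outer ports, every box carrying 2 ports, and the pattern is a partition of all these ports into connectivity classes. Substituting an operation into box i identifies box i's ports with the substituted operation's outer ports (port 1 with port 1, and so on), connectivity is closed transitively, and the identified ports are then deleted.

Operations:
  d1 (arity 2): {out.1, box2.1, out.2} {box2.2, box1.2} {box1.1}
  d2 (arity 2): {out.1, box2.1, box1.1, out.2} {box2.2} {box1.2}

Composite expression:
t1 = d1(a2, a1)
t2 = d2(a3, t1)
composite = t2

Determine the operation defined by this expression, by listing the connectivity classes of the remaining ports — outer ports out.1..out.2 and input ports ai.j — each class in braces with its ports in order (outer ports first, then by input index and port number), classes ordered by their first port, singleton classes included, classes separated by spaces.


{out.1, out.2, a1.1, a3.1} {a1.2, a2.2} {a2.1} {a3.2}

Treat the ports identified at d2 as solder joints: merge, then drop.
through d1, on inputs (a2, a1): {out.1, out.2, a1.1} {a1.2, a2.2} {a2.1} (out.j = stage outer ports)
through d2, on inputs (a3, a2, a1): {out.1, out.2, a1.1, a3.1} {a1.2, a2.2} {a2.1} {a3.2} (out.j = stage outer ports)


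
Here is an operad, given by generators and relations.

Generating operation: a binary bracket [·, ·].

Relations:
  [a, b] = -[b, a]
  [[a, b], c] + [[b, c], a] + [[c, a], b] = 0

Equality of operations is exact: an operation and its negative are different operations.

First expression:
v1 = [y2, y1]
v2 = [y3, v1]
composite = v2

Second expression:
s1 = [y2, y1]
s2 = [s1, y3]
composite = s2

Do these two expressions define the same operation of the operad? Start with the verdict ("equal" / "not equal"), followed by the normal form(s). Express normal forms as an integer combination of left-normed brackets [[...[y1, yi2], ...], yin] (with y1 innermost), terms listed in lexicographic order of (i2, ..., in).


not equal; first: [[y1, y2], y3]; second: -[[y1, y2], y3]

The first expression reduces to [[y1, y2], y3]
The second expression reduces to -[[y1, y2], y3]
The normal forms differ: not equal.


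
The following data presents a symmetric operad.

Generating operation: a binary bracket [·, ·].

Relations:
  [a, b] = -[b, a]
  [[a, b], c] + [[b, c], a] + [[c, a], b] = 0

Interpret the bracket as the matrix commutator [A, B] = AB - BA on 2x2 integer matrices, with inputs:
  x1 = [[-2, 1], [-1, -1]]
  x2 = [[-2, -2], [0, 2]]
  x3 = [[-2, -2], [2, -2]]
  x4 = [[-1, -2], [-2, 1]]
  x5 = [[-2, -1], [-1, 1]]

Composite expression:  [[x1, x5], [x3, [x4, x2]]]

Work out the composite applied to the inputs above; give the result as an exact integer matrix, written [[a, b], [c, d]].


[[-32, 128], [-96, 32]]

[x1, x5] = [[-2, 4], [2, 2]]
[x4, x2] = [[-4, -4], [8, 4]]
[x3, [x4, x2]] = [[-8, -16], [-16, 8]]
[[x1, x5], [x3, [x4, x2]]] = [[-32, 128], [-96, 32]]


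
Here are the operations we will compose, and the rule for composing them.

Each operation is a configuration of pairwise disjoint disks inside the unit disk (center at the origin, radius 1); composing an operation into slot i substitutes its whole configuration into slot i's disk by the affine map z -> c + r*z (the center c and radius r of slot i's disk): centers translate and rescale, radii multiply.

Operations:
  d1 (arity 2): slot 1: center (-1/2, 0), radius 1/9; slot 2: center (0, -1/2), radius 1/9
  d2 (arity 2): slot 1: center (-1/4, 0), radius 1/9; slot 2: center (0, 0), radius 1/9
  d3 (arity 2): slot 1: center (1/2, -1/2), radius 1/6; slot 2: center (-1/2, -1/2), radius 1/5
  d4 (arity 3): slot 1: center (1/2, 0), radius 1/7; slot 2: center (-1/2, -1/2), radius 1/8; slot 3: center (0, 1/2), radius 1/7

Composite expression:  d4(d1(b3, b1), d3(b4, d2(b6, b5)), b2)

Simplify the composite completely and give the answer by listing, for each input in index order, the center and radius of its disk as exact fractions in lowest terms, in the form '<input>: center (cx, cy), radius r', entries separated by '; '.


b1: center (1/2, -1/14), radius 1/63; b2: center (0, 1/2), radius 1/7; b3: center (3/7, 0), radius 1/63; b4: center (-7/16, -9/16), radius 1/48; b5: center (-9/16, -9/16), radius 1/360; b6: center (-91/160, -9/16), radius 1/360

Affine substitution under d4: radii multiply and b-centers shift.
tracing b3 down its 2-map path: center (3/7, 0), radius 1/63
tracing b1 down its 2-map path: center (1/2, -1/14), radius 1/63
tracing b4 down its 2-map path: center (-7/16, -9/16), radius 1/48
tracing b6 down its 3-map path: center (-91/160, -9/16), radius 1/360
tracing b5 down its 3-map path: center (-9/16, -9/16), radius 1/360
tracing b2 down its 1-map path: center (0, 1/2), radius 1/7


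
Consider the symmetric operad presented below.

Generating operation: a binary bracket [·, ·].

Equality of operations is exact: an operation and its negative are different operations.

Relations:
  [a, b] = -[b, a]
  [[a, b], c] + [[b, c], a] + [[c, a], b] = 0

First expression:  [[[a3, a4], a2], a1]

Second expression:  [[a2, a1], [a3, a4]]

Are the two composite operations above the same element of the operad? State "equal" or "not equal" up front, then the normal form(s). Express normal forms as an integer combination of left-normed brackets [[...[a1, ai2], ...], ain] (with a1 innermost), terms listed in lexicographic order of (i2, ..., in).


not equal; the first gives [[[a1, a2], a3], a4] - [[[a1, a2], a4], a3] - [[[a1, a3], a4], a2] + [[[a1, a4], a3], a2] and the second -[[[a1, a2], a3], a4] + [[[a1, a2], a4], a3]

The first composite normalizes to [[[a1, a2], a3], a4] - [[[a1, a2], a4], a3] - [[[a1, a3], a4], a2] + [[[a1, a4], a3], a2]
The second composite normalizes to -[[[a1, a2], a3], a4] + [[[a1, a2], a4], a3]
The normal forms differ: not equal.


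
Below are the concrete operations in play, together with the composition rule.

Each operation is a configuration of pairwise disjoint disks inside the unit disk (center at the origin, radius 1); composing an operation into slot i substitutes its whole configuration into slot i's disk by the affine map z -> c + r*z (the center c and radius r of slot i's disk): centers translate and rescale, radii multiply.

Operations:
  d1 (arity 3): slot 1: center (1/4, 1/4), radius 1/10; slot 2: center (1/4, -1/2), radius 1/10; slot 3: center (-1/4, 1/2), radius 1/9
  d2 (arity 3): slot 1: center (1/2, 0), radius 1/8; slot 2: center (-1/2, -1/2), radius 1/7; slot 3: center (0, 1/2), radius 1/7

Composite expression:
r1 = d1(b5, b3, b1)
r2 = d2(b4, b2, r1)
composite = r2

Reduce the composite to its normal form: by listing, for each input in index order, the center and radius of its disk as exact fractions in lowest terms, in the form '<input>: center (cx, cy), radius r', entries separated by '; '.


b1: center (-1/28, 4/7), radius 1/63; b2: center (-1/2, -1/2), radius 1/7; b3: center (1/28, 3/7), radius 1/70; b4: center (1/2, 0), radius 1/8; b5: center (1/28, 15/28), radius 1/70


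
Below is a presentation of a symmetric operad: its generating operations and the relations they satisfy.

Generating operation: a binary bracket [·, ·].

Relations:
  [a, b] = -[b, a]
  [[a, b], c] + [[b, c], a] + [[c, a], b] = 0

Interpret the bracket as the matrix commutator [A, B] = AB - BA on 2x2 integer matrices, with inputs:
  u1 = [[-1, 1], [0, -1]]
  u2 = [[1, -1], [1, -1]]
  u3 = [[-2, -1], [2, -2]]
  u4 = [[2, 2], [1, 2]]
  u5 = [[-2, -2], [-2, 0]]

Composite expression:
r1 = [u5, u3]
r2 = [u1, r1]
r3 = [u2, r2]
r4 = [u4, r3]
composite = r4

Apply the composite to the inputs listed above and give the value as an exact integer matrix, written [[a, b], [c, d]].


[u5, u3] = [[-6, 2], [4, 6]]
[u1, [u5, u3]] = [[4, 12], [0, -4]]
[u2, [u1, [u5, u3]]] = [[-12, 32], [8, 12]]
[u4, [u2, [u1, [u5, u3]]]] = [[-16, 48], [-24, 16]]

[[-16, 48], [-24, 16]]


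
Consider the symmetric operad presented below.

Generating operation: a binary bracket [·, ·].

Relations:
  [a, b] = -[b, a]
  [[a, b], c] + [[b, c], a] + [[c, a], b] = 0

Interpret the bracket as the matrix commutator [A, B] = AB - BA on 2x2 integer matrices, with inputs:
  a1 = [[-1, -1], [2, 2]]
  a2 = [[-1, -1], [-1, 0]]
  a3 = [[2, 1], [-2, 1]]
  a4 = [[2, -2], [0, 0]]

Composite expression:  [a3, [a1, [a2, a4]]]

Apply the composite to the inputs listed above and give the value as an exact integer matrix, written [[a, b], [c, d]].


[[-46, -4], [38, 46]]

[a2, a4] = [[-2, 4], [-2, 2]]
[a1, [a2, a4]] = [[-6, -16], [-14, 6]]
[a3, [a1, [a2, a4]]] = [[-46, -4], [38, 46]]


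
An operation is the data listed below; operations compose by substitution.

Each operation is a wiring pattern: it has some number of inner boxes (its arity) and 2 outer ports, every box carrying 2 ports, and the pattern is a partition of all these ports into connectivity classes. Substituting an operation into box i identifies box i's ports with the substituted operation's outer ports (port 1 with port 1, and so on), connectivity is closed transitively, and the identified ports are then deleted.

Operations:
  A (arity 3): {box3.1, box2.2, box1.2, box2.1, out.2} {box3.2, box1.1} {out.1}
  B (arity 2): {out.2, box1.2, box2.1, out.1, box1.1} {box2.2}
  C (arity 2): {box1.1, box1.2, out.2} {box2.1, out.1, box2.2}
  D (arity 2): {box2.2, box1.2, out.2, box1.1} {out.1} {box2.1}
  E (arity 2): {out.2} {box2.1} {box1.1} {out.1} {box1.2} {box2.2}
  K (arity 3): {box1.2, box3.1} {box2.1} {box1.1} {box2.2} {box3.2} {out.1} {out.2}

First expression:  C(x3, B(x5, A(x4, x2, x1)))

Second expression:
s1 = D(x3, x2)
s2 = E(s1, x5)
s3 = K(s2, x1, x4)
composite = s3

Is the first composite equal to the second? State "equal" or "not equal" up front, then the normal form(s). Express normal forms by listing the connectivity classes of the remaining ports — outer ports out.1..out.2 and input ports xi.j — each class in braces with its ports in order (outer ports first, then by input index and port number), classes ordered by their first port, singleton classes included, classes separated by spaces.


not equal — first {out.1, x5.1, x5.2} {out.2, x3.1, x3.2} {x1.1, x2.1, x2.2, x4.2} {x1.2, x4.1}, second {out.1} {out.2} {x1.1} {x1.2} {x2.1} {x2.2, x3.1, x3.2} {x4.1} {x4.2} {x5.1} {x5.2}
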